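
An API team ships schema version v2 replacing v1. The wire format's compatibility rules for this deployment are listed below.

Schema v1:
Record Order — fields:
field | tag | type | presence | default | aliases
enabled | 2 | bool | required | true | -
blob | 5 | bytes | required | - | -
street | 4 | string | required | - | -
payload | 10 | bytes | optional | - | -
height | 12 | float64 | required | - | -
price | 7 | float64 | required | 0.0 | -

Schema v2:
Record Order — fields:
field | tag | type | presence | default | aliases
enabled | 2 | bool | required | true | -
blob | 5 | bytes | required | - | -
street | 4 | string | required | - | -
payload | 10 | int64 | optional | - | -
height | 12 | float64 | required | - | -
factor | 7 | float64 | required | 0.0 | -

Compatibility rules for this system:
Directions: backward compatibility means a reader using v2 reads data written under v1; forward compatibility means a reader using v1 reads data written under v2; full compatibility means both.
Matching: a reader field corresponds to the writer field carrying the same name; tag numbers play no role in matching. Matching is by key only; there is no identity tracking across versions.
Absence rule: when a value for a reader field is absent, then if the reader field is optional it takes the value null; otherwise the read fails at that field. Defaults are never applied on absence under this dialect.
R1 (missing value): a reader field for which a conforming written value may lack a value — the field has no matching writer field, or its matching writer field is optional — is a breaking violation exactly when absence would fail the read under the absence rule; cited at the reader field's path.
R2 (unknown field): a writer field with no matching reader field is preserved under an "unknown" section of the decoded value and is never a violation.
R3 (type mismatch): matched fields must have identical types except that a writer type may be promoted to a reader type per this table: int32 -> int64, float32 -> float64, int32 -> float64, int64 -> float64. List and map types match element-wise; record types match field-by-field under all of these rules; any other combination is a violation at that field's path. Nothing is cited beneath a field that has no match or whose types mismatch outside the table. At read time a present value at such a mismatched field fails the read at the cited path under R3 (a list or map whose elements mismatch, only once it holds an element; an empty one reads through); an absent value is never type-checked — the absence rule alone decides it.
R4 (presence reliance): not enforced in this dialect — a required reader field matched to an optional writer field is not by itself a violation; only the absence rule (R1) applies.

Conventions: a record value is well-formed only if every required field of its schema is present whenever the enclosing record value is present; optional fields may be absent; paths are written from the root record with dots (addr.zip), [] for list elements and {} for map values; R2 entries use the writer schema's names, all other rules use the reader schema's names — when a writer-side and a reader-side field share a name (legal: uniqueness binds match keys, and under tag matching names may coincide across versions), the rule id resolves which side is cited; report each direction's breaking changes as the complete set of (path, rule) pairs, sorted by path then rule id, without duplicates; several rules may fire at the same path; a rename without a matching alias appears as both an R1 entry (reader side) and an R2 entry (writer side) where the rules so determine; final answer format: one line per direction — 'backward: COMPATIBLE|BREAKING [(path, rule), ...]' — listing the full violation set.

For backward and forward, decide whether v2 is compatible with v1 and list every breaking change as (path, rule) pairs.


the writer's type comes first in each Order pair
backward for Order (reader v2, writer v1):
  enabled <- enabled (bool -> bool, writer required)
  blob <- blob (bytes -> bytes, writer required)
  street <- street (string -> string, writer required)
  payload <- payload (bytes -> int64, writer optional)
  height <- height (float64 -> float64, writer required)
  factor: no writer-side match
  leftover writer field: price
  breaking: (factor, R1)
  breaking: (payload, R3)
  => backward: BREAKING (2)
forward for Order (reader v1, writer v2):
  enabled <- enabled (bool -> bool, writer required)
  blob <- blob (bytes -> bytes, writer required)
  street <- street (string -> string, writer required)
  payload <- payload (int64 -> bytes, writer optional)
  height <- height (float64 -> float64, writer required)
  price: no writer-side match
  leftover writer field: factor
  breaking: (payload, R3)
  breaking: (price, R1)
  => forward: BREAKING (2)

backward: BREAKING [(factor, R1), (payload, R3)]; forward: BREAKING [(payload, R3), (price, R1)]


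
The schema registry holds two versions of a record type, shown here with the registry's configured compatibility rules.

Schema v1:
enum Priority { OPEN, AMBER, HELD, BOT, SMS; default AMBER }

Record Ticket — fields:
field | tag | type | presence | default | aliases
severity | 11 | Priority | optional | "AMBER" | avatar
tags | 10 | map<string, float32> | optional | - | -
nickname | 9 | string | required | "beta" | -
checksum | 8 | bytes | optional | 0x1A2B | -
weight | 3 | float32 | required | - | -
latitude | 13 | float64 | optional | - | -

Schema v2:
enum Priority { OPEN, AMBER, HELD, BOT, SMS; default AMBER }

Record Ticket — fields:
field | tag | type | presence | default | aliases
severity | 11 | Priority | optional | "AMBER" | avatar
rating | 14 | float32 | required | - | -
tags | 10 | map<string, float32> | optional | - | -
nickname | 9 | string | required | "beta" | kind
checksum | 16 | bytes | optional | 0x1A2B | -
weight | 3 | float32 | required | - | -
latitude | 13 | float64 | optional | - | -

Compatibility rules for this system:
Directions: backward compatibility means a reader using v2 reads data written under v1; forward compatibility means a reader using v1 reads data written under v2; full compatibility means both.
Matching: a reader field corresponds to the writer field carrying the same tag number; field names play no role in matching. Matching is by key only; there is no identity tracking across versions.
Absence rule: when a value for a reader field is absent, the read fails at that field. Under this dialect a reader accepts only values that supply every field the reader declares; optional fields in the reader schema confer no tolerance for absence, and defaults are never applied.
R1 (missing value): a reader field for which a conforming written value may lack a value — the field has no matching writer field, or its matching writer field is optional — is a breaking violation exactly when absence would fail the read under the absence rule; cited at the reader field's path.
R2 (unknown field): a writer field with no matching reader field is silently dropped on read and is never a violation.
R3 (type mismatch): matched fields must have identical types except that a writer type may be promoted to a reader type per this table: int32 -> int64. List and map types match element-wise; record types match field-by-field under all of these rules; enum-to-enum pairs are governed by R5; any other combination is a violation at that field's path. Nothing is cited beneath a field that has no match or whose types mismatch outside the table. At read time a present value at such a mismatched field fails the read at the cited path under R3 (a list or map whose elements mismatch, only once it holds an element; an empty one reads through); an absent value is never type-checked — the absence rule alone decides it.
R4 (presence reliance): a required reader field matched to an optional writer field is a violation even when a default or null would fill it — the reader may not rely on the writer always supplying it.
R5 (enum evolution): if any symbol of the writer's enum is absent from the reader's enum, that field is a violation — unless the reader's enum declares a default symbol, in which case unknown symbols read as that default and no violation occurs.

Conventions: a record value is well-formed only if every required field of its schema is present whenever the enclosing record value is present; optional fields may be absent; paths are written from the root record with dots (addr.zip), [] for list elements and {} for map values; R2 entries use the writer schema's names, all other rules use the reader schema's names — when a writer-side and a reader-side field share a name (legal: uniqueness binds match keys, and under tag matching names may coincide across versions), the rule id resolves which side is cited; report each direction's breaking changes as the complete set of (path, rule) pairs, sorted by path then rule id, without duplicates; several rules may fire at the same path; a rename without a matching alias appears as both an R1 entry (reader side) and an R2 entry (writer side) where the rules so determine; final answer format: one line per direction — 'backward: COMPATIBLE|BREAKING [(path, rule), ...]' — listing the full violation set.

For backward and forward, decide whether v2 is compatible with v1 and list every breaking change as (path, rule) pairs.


each type pair in Ticket: writer, then reader
backward analysis of Ticket with v2 as reader and v1 as writer:
  severity <- severity (Priority -> Priority, writer optional)
  rating has no writer counterpart
  tags <- tags (map<string, float32> -> map<string, float32>, writer optional)
  nickname <- nickname (string -> string, writer required)
  checksum has no writer counterpart
  weight <- weight (float32 -> float32, writer required)
  latitude <- latitude (float64 -> float64, writer optional)
  checksum (writer side), unknown to reader
  violation R1 at checksum
  violation R1 at latitude
  violation R1 at rating
  violation R1 at severity
  violation R1 at tags
  => backward verdict for Ticket: BREAKING, 5 violation(s)
forward analysis of Ticket with v1 as reader and v2 as writer:
  severity <- severity (Priority -> Priority, writer optional)
  tags <- tags (map<string, float32> -> map<string, float32>, writer optional)
  nickname <- nickname (string -> string, writer required)
  checksum has no writer counterpart
  weight <- weight (float32 -> float32, writer required)
  latitude <- latitude (float64 -> float64, writer optional)
  rating (writer side), unknown to reader
  checksum (writer side), unknown to reader
  violation R1 at checksum
  violation R1 at latitude
  violation R1 at severity
  violation R1 at tags
  => forward verdict for Ticket: BREAKING, 4 violation(s)

backward: BREAKING [(checksum, R1), (latitude, R1), (rating, R1), (severity, R1), (tags, R1)]; forward: BREAKING [(checksum, R1), (latitude, R1), (severity, R1), (tags, R1)]


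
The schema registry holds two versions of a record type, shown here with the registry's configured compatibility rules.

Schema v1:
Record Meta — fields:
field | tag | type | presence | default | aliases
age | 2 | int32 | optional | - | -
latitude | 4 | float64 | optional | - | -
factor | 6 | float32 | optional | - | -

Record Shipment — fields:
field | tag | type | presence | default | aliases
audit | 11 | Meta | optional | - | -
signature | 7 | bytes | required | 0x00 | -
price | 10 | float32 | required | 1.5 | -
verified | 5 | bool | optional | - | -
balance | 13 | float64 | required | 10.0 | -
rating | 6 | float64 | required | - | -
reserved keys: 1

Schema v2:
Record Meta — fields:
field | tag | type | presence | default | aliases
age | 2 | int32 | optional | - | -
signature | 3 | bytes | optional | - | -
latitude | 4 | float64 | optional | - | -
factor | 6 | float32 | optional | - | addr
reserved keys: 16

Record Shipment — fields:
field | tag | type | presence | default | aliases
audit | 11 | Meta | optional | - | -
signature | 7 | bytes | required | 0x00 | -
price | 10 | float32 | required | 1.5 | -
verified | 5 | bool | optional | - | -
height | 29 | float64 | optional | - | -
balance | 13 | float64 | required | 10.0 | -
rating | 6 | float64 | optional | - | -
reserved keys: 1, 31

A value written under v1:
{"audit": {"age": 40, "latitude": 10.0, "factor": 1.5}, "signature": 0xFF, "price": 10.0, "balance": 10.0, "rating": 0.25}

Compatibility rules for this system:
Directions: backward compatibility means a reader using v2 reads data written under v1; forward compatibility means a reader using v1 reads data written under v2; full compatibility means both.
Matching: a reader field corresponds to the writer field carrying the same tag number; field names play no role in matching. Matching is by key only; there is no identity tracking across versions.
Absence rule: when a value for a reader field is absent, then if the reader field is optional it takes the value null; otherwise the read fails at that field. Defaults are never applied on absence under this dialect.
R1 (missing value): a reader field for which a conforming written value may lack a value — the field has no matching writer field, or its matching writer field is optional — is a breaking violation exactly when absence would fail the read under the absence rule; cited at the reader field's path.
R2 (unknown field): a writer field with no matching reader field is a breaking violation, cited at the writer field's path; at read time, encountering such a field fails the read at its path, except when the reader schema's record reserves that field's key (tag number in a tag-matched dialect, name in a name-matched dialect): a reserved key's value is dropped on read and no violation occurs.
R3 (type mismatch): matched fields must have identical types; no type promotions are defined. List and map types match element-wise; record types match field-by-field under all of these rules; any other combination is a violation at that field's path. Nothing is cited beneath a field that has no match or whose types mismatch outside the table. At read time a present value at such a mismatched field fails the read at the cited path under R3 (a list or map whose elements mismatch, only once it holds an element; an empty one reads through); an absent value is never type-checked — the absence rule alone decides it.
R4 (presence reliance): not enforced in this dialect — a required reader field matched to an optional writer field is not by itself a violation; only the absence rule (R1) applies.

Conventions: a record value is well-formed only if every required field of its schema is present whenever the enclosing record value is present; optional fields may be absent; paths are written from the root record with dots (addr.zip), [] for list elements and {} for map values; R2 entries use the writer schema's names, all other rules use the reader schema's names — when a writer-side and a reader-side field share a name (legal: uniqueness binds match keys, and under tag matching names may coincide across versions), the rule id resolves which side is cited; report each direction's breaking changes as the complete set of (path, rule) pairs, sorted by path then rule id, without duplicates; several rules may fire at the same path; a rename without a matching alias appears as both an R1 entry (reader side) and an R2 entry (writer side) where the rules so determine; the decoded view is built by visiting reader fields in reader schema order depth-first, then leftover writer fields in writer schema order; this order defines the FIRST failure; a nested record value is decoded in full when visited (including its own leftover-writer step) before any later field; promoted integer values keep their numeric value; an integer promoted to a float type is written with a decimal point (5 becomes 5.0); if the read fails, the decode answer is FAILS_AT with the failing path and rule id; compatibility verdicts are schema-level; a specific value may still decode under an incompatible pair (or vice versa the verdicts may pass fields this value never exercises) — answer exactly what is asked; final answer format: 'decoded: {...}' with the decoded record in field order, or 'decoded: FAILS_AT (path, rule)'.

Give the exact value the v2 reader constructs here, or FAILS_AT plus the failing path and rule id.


decoded: {"audit": {"age": 40, "signature": null, "latitude": 10.0, "factor": 1.5}, "signature": 0xFF, "price": 10.0, "verified": null, "height": null, "balance": 10.0, "rating": 0.25}

in Shipment below, arrows point writer -> reader
decoding the Shipment value with the v2 reader:
  audit.age := 40
  audit.signature := null (not supplied -> null)
  audit.latitude := 10.0
  audit.factor := 1.5
  signature := 0xFF
  price := 10.0
  verified := null (not supplied -> null)
  height := null (not supplied -> null)
  balance := 10.0
  rating := 0.25
  => decoded: {"audit": {"age": 40, "signature": null, "latitude": 10.0, "factor": 1.5}, "signature": 0xFF, "price": 10.0, "verified": null, "height": null, "balance": 10.0, "rating": 0.25}
the rest of the Shipment diff is inert for this question:
  field rating in record Shipment: required changed to optional -> schema-level compatibility only; this Shipment value's decode is unchanged


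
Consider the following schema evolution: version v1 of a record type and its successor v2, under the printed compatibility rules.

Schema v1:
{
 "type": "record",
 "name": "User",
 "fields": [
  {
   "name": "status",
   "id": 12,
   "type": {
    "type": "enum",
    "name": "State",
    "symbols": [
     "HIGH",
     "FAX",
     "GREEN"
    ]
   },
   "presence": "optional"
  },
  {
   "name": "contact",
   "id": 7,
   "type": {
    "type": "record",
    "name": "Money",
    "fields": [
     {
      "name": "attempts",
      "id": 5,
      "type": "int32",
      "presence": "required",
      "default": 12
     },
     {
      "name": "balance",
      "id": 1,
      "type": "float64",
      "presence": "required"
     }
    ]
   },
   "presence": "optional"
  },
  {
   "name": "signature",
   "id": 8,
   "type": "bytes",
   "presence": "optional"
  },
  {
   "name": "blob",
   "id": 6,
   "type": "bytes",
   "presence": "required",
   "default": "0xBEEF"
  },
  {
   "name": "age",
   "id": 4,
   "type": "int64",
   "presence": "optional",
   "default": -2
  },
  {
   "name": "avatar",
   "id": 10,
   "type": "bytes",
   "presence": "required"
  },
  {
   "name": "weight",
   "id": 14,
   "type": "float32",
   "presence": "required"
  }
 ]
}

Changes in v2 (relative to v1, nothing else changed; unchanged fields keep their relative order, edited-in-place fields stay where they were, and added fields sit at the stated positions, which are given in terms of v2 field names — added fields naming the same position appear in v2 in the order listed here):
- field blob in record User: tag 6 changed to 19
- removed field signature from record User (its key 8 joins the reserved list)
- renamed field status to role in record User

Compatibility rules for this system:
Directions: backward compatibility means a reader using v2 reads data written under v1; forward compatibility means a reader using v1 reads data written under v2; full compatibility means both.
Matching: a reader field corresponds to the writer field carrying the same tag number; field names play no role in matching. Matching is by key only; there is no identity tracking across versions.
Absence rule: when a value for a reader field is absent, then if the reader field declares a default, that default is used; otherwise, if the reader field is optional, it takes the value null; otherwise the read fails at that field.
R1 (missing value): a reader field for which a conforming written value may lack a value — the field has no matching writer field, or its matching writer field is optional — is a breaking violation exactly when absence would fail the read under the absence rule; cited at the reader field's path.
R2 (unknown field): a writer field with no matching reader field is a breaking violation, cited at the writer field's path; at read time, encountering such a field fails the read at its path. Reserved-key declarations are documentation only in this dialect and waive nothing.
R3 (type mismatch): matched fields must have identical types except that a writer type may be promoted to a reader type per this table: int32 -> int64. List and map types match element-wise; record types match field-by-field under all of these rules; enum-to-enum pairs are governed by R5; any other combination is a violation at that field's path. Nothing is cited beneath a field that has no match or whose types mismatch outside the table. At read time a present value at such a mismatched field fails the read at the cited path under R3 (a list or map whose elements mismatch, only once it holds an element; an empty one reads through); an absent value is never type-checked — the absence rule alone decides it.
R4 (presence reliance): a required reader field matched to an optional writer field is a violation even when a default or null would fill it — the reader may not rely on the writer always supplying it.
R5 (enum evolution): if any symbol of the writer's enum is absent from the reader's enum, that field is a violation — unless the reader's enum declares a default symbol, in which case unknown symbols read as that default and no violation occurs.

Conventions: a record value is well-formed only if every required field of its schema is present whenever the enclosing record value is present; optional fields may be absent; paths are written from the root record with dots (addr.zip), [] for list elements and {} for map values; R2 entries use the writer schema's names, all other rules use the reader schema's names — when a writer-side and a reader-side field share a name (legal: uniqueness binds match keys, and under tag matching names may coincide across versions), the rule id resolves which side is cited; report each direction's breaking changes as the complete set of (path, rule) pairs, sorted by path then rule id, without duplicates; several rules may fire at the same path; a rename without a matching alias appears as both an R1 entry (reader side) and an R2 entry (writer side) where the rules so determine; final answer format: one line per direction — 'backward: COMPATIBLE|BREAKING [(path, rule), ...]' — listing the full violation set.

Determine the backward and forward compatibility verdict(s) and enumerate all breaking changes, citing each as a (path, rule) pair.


backward: BREAKING [(blob, R2), (signature, R2)]; forward: BREAKING [(blob, R2)]

each type pair in User: writer, then reader
backward analysis of User with v2 as reader and v1 as writer:
  role: paired with writer status (State -> State; writer optional)
  contact: paired with writer contact (Money -> Money; writer optional)
  blob: no writer-side match
  age: paired with writer age (int64 -> int64; writer optional)
  avatar: paired with writer avatar (bytes -> bytes; writer required)
  weight: paired with writer weight (float32 -> float32; writer required)
  writer field signature has no reader counterpart
  writer field blob has no reader counterpart
  contact.attempts: paired with writer contact.attempts (int32 -> int32; writer required)
  contact.balance: paired with writer contact.balance (float64 -> float64; writer required)
  R2 fires at blob
  R2 fires at signature
  => 2 violation(s): backward is BREAKING for User
forward analysis of User with v1 as reader and v2 as writer:
  status: paired with writer role (State -> State; writer optional)
  contact: paired with writer contact (Money -> Money; writer optional)
  signature: no writer-side match
  blob: no writer-side match
  age: paired with writer age (int64 -> int64; writer optional)
  avatar: paired with writer avatar (bytes -> bytes; writer required)
  weight: paired with writer weight (float32 -> float32; writer required)
  writer field blob has no reader counterpart
  contact.attempts: paired with writer contact.attempts (int32 -> int32; writer required)
  contact.balance: paired with writer contact.balance (float64 -> float64; writer required)
  R2 fires at blob
  => 1 violation(s): forward is BREAKING for User


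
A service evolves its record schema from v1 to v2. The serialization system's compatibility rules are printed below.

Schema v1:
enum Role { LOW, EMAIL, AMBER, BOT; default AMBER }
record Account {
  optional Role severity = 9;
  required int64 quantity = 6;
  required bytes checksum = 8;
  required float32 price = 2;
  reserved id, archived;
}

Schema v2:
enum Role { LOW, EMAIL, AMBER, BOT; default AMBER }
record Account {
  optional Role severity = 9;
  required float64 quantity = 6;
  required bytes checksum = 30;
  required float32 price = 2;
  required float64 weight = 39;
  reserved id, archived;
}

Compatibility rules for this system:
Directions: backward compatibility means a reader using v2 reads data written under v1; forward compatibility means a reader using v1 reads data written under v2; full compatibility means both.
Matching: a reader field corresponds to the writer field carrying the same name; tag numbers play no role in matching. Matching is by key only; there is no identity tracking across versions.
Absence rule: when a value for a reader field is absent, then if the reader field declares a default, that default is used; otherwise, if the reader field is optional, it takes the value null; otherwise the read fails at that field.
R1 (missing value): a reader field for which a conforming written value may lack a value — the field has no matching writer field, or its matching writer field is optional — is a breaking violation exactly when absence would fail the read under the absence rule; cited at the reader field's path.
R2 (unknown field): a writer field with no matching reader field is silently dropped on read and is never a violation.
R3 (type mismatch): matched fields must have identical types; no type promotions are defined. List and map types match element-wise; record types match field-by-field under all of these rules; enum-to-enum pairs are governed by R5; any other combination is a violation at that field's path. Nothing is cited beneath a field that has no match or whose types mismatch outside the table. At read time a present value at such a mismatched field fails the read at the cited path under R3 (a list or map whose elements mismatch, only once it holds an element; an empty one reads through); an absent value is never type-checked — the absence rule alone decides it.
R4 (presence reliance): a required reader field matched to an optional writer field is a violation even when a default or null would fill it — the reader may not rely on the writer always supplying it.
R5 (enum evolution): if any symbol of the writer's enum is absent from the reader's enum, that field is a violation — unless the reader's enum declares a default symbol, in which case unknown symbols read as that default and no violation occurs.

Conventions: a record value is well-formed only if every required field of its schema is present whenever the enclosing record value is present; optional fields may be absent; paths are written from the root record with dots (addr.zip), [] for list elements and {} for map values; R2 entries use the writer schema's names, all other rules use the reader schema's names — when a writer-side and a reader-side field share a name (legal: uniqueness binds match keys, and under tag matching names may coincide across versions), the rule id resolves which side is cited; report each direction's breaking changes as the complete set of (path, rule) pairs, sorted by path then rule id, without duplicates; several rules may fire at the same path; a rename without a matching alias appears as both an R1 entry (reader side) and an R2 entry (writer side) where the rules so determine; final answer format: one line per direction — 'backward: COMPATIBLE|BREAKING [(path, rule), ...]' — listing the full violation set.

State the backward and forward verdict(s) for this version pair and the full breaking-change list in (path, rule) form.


backward: BREAKING [(quantity, R3), (weight, R1)]; forward: BREAKING [(quantity, R3)]

the writer's type comes first in each Account pair
backward pass over Account, reader schema v2, writer schema v1:
  Role -> Role, writer optional: severity aligns to severity
  int64 -> float64, writer required: quantity aligns to quantity
  bytes -> bytes, writer required: checksum aligns to checksum
  float32 -> float32, writer required: price aligns to price
  weight: no writer match
  R3 fires at quantity
  R1 fires at weight
  backward on Account therefore BREAKING (2)
forward pass over Account, reader schema v1, writer schema v2:
  Role -> Role, writer optional: severity aligns to severity
  float64 -> int64, writer required: quantity aligns to quantity
  bytes -> bytes, writer required: checksum aligns to checksum
  float32 -> float32, writer required: price aligns to price
  leftover writer field: weight
  R3 fires at quantity
  forward on Account therefore BREAKING (1)


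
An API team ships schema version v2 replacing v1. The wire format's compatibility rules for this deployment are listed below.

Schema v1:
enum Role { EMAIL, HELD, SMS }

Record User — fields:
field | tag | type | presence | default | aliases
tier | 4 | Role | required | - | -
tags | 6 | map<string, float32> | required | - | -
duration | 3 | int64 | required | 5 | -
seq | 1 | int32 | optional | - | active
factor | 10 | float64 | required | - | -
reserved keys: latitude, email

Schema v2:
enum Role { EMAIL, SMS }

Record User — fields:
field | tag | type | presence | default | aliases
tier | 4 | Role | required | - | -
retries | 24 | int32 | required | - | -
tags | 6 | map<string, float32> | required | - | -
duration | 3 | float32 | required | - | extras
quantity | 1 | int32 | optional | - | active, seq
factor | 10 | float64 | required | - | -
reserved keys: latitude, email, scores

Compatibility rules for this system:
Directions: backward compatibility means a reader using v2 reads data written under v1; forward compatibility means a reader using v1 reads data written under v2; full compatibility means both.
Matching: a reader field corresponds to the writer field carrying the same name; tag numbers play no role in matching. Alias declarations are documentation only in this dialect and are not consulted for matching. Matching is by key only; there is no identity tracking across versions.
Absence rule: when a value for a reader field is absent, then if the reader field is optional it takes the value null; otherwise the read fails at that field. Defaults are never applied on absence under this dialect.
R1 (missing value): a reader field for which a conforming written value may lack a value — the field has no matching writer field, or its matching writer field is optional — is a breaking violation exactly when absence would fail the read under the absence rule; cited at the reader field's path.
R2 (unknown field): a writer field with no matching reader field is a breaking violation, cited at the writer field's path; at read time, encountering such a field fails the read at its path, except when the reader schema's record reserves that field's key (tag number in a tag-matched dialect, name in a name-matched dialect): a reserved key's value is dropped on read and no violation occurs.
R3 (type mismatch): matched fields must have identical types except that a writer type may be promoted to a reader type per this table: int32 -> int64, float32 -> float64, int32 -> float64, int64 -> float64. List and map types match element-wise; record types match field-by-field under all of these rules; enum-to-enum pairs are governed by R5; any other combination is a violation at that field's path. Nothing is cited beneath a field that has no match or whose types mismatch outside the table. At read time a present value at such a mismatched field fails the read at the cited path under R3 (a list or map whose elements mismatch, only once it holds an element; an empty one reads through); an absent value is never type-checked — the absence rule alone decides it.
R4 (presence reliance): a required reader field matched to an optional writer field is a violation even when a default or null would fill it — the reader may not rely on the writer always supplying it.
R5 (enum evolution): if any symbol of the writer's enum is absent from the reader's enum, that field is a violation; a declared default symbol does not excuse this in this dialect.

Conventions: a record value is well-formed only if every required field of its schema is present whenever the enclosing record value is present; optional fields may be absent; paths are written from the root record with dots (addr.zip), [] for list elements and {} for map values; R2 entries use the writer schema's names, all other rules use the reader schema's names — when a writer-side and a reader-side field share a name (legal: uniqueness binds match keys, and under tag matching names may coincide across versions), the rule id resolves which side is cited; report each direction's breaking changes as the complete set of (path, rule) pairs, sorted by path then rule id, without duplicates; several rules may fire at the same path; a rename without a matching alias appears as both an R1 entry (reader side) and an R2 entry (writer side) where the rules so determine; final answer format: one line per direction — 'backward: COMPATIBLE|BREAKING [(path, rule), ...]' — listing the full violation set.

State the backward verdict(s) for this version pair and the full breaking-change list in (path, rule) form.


backward: BREAKING [(duration, R3), (retries, R1), (seq, R2), (tier, R5)]

in User below, arrows point writer -> reader
backward pass over User, reader schema v2, writer schema v1:
  tier: paired with writer tier (Role -> Role; writer required)
  retries has no writer counterpart
  tags: paired with writer tags (map<string, float32> -> map<string, float32>; writer required)
  duration: paired with writer duration (int64 -> float32; writer required)
  quantity has no writer counterpart
  factor: paired with writer factor (float64 -> float64; writer required)
  leftover writer field: seq
  R3 fires at duration
  R1 fires at retries
  R2 fires at seq
  R5 fires at tier
  => backward verdict for User: BREAKING, 4 violation(s)


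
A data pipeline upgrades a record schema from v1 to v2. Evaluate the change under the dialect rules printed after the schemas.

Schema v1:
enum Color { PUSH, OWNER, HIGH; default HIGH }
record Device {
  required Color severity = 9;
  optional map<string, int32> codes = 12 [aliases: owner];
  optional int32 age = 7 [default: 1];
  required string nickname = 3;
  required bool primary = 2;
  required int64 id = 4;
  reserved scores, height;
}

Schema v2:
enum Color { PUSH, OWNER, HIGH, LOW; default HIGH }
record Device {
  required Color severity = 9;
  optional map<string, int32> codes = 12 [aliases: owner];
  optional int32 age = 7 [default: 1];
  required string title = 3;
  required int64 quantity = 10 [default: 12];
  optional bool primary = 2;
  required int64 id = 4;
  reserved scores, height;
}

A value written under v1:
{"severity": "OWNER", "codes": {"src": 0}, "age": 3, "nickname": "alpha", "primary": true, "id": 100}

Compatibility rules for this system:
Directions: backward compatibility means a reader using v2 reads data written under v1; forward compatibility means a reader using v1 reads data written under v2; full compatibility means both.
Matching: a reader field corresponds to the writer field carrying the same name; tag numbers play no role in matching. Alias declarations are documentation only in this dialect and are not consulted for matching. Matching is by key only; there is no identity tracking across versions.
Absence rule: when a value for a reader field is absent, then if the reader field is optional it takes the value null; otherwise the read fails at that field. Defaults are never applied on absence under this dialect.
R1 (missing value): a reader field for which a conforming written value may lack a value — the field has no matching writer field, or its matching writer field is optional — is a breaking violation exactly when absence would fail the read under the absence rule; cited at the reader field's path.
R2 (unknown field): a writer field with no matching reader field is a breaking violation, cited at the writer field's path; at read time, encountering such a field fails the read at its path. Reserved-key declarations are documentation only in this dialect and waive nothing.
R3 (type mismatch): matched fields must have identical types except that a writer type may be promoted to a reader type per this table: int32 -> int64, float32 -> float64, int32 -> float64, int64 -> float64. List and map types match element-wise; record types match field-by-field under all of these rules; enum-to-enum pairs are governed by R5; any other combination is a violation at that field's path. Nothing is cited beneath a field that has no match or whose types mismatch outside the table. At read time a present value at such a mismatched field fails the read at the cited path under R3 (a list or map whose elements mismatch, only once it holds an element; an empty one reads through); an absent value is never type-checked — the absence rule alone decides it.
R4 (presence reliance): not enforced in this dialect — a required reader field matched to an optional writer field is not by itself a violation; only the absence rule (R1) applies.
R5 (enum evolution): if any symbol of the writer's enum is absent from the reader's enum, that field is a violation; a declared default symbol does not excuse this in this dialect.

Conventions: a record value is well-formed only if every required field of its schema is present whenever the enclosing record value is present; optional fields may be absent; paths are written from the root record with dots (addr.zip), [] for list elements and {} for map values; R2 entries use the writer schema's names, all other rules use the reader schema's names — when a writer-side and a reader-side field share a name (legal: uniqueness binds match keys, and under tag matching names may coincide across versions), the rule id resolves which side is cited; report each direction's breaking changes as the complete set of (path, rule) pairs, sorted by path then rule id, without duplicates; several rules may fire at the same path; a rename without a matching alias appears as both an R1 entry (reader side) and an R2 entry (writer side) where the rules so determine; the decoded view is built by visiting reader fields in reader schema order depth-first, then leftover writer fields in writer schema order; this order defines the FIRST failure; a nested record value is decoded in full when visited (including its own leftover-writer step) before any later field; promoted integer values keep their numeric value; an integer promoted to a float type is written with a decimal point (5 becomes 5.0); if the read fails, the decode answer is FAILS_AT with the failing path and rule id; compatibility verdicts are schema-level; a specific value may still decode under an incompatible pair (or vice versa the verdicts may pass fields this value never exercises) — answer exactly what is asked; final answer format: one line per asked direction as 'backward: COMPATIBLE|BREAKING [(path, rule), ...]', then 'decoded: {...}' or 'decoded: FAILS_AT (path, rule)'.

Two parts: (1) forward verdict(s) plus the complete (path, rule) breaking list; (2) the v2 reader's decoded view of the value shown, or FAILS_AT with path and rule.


arrows below run writer -> reader for Device
forward for Device (reader v1, writer v2):
  writer required, Color -> Color: reader severity maps from writer severity
  writer optional, map<string, int32> -> map<string, int32>: reader codes maps from writer codes
  writer optional, int32 -> int32: reader age maps from writer age
  nickname: no writer match
  writer optional, bool -> bool: reader primary maps from writer primary
  writer required, int64 -> int64: reader id maps from writer id
  leftover writer field: title
  leftover writer field: quantity
  rule R1 violated at nickname
  rule R1 violated at primary
  rule R2 violated at quantity
  rule R5 violated at severity
  rule R2 violated at title
  => forward verdict for Device: BREAKING, 5 violation(s)
decoding the Device value with the v2 reader:
  severity := "OWNER"
  codes := {"src": 0}
  age := 3
  read fails at title under R1 (no fill)
  => FAILS_AT (title, R1)

forward: BREAKING [(nickname, R1), (primary, R1), (quantity, R2), (severity, R5), (title, R2)]; decoded: FAILS_AT (title, R1)
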